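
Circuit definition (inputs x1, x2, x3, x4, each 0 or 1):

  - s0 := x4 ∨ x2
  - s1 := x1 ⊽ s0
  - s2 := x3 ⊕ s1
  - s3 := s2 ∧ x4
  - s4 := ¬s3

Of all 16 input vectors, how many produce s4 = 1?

12

s4 = ¬s3 must be 1, so s3 = 0.
s3 = s2 ∧ x4 must be 0, so at least one of s2, x4 is 0.
Enumerating the 16 input combinations, 12 give s4 = 1 and 4 give s4 = 0.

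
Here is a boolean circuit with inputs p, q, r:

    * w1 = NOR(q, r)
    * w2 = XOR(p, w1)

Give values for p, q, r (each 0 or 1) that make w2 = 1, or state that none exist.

p=1, q=0, r=1

w2 = XOR(p, w1) must be 1, so p and w1 differ.
Check with p=1, q=0, r=1:
w1 = NOR(q, r) = NOR(0, 1) = 0
w2 = XOR(p, w1) = XOR(1, 0) = 1
So w2 = 1 as required.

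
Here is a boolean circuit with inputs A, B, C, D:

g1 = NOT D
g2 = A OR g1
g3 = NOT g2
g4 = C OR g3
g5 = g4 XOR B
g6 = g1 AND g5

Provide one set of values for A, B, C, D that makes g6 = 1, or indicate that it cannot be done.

A=0, B=1, C=0, D=0

g6 = g1 AND g5 must be 1, so both g1 = 1 and g5 = 1.
Check with A=0, B=1, C=0, D=0:
g1 = NOT D = NOT 0 = 1
g2 = A OR g1 = 0 OR 1 = 1
g3 = NOT g2 = NOT 1 = 0
g4 = C OR g3 = 0 OR 0 = 0
g5 = g4 XOR B = 0 XOR 1 = 1
g6 = g1 AND g5 = 1 AND 1 = 1
So g6 = 1 as required.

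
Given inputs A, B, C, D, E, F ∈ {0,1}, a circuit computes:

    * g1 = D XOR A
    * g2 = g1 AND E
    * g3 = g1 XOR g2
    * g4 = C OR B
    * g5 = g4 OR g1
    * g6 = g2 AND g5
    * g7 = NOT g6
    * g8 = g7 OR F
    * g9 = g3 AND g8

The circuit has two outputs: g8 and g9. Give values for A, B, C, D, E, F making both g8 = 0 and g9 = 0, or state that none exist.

A=1 B=1 C=0 D=0 E=1 F=0

Check with A=1 B=1 C=0 D=0 E=1 F=0:
g1 = D XOR A = 0 XOR 1 = 1
g2 = g1 AND E = 1 AND 1 = 1
g3 = g1 XOR g2 = 1 XOR 1 = 0
g4 = C OR B = 0 OR 1 = 1
g5 = g4 OR g1 = 1 OR 1 = 1
g6 = g2 AND g5 = 1 AND 1 = 1
g7 = NOT g6 = NOT 1 = 0
g8 = g7 OR F = 0 OR 0 = 0
g9 = g3 AND g8 = 0 AND 0 = 0
So g8 = 0 and g9 = 0.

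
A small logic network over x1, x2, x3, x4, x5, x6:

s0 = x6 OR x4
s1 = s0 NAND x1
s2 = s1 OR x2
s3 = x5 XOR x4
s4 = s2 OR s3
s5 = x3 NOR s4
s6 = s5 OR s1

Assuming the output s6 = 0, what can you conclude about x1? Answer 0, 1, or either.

1

s6 = s5 OR s1 must be 0, so both s5 = 0 and s1 = 0.
s5 = x3 NOR s4 must be 0, so at least one of x3, s4 is 1.
Every assignment with s6 = 0 has x1 = 1; there are 21 such assignment(s).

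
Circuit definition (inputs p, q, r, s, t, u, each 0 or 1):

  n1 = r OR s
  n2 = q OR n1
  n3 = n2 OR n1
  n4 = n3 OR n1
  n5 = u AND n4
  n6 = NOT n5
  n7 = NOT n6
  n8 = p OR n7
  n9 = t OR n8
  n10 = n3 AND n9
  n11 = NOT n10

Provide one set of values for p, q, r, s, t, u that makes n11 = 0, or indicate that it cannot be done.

n11 = NOT n10 must be 0, so n10 = 1.
n10 = n3 AND n9 must be 1, so both n3 = 1 and n9 = 1.
Check with p=1 q=1 r=0 s=0 t=1 u=1:
n1 = r OR s = 0 OR 0 = 0
n2 = q OR n1 = 1 OR 0 = 1
n3 = n2 OR n1 = 1 OR 0 = 1
n4 = n3 OR n1 = 1 OR 0 = 1
n5 = u AND n4 = 1 AND 1 = 1
n6 = NOT n5 = NOT 1 = 0
n7 = NOT n6 = NOT 0 = 1
n8 = p OR n7 = 1 OR 1 = 1
n9 = t OR n8 = 1 OR 1 = 1
n10 = n3 AND n9 = 1 AND 1 = 1
n11 = NOT n10 = NOT 1 = 0
So n11 = 0 as required.

p=1 q=1 r=0 s=0 t=1 u=1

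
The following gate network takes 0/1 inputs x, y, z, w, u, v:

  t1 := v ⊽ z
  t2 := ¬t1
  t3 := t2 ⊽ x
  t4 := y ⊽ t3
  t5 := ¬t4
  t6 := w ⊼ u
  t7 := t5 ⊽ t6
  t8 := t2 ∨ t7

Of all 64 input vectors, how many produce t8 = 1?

t8 = t2 ∨ t7 must be 1, so at least one of t2, t7 is 1.
Enumerating the 64 input combinations, 49 give t8 = 1 and 15 give t8 = 0.

49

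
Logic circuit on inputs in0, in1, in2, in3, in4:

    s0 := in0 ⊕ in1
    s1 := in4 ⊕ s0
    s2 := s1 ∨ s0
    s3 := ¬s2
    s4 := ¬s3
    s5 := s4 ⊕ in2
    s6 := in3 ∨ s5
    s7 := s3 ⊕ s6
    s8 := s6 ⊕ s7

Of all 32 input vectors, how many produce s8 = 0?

s8 = s6 ⊕ s7 must be 0, so s6 and s7 are equal.
Enumerating the 32 input combinations, 24 give s8 = 0 and 8 give s8 = 1.

24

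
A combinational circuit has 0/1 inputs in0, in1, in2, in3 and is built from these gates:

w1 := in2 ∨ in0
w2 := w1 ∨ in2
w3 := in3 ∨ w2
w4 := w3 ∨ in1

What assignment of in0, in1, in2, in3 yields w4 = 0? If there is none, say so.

w4 = w3 ∨ in1 must be 0, so both w3 = 0 and in1 = 0.
Check with in0=0, in1=0, in2=0, in3=0:
w1 = in2 ∨ in0 = 0 ∨ 0 = 0
w2 = w1 ∨ in2 = 0 ∨ 0 = 0
w3 = in3 ∨ w2 = 0 ∨ 0 = 0
w4 = w3 ∨ in1 = 0 ∨ 0 = 0
So w4 = 0 as required.

in0=0, in1=0, in2=0, in3=0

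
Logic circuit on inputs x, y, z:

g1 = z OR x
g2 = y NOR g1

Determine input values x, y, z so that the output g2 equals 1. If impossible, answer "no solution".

Check with x=0, y=0, z=0:
g1 = z OR x = 0 OR 0 = 0
g2 = y NOR g1 = 0 NOR 0 = 1
So g2 = 1 as required.

x=0, y=0, z=0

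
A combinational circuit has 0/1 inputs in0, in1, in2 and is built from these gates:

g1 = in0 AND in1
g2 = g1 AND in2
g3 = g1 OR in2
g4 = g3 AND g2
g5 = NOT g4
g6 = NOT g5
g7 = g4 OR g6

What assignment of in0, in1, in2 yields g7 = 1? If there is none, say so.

g7 = g4 OR g6 must be 1, so at least one of g4, g6 is 1.
Check with in0=1, in1=1, in2=1:
g1 = in0 AND in1 = 1 AND 1 = 1
g2 = g1 AND in2 = 1 AND 1 = 1
g3 = g1 OR in2 = 1 OR 1 = 1
g4 = g3 AND g2 = 1 AND 1 = 1
g5 = NOT g4 = NOT 1 = 0
g6 = NOT g5 = NOT 0 = 1
g7 = g4 OR g6 = 1 OR 1 = 1
So g7 = 1 as required.

in0=1, in1=1, in2=1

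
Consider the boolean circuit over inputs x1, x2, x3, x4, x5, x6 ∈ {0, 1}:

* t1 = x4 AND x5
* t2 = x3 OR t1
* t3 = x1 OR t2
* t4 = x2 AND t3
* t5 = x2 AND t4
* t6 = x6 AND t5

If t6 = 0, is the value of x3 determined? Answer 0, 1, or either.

Both values of x3 occur among assignments with t6 = 0:
  x3=0: x1=0, x2=0, x3=0, x4=0, x5=0, x6=0
  x3=1: x1=0, x2=0, x3=1, x4=0, x5=0, x6=0

either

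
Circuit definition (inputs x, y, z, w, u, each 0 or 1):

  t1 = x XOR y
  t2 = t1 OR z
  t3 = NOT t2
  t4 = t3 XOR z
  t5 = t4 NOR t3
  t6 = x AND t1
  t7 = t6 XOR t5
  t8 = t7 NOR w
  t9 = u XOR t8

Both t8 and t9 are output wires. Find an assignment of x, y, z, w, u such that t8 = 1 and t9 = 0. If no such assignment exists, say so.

Check with x=1, y=1, z=0, w=0, u=1:
t1 = x XOR y = 1 XOR 1 = 0
t2 = t1 OR z = 0 OR 0 = 0
t3 = NOT t2 = NOT 0 = 1
t4 = t3 XOR z = 1 XOR 0 = 1
t5 = t4 NOR t3 = 1 NOR 1 = 0
t6 = x AND t1 = 1 AND 0 = 0
t7 = t6 XOR t5 = 0 XOR 0 = 0
t8 = t7 NOR w = 0 NOR 0 = 1
t9 = u XOR t8 = 1 XOR 1 = 0
So t8 = 1 and t9 = 0.

x=1, y=1, z=0, w=0, u=1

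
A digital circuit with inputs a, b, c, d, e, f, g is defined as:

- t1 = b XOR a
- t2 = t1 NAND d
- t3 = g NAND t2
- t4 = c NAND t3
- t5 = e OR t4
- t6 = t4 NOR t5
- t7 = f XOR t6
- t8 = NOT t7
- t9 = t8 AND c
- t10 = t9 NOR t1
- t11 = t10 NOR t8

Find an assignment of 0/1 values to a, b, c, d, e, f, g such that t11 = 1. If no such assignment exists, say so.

t11 = t10 NOR t8 must be 1, so both t10 = 0 and t8 = 0.
t10 = t9 NOR t1 must be 0, so at least one of t9, t1 is 1.
Check with a=0 b=1 c=0 d=1 e=1 f=1 g=1:
t1 = b XOR a = 1 XOR 0 = 1
t2 = t1 NAND d = 1 NAND 1 = 0
t3 = g NAND t2 = 1 NAND 0 = 1
t4 = c NAND t3 = 0 NAND 1 = 1
t5 = e OR t4 = 1 OR 1 = 1
t6 = t4 NOR t5 = 1 NOR 1 = 0
t7 = f XOR t6 = 1 XOR 0 = 1
t8 = NOT t7 = NOT 1 = 0
t9 = t8 AND c = 0 AND 0 = 0
t10 = t9 NOR t1 = 0 NOR 1 = 0
t11 = t10 NOR t8 = 0 NOR 0 = 1
So t11 = 1 as required.

a=0 b=1 c=0 d=1 e=1 f=1 g=1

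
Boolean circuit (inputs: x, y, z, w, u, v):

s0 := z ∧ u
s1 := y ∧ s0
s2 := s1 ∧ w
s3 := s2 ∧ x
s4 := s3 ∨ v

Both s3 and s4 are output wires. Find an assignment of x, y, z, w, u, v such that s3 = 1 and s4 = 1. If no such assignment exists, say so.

x=1, y=1, z=1, w=1, u=1, v=0

Check with x=1, y=1, z=1, w=1, u=1, v=0:
s0 = z ∧ u = 1 ∧ 1 = 1
s1 = y ∧ s0 = 1 ∧ 1 = 1
s2 = s1 ∧ w = 1 ∧ 1 = 1
s3 = s2 ∧ x = 1 ∧ 1 = 1
s4 = s3 ∨ v = 1 ∨ 0 = 1
So s3 = 1 and s4 = 1.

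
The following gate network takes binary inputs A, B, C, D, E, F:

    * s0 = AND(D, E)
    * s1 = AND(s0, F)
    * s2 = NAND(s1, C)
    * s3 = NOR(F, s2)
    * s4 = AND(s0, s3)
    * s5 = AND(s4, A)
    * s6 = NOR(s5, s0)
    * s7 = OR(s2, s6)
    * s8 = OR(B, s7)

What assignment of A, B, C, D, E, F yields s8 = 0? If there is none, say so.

A=0, B=0, C=1, D=1, E=1, F=1

s8 = OR(B, s7) must be 0, so both B = 0 and s7 = 0.
s7 = OR(s2, s6) must be 0, so both s2 = 0 and s6 = 0.
s2 = NAND(s1, C) must be 0, so both s1 = 1 and C = 1.
Check with A=0, B=0, C=1, D=1, E=1, F=1:
s0 = AND(D, E) = AND(1, 1) = 1
s1 = AND(s0, F) = AND(1, 1) = 1
s2 = NAND(s1, C) = NAND(1, 1) = 0
s3 = NOR(F, s2) = NOR(1, 0) = 0
s4 = AND(s0, s3) = AND(1, 0) = 0
s5 = AND(s4, A) = AND(0, 0) = 0
s6 = NOR(s5, s0) = NOR(0, 1) = 0
s7 = OR(s2, s6) = OR(0, 0) = 0
s8 = OR(B, s7) = OR(0, 0) = 0
So s8 = 0 as required.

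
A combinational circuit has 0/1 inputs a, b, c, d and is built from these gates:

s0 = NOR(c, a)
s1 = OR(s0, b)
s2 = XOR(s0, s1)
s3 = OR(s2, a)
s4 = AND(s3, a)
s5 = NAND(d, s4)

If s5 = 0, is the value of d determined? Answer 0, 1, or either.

1

s5 = NAND(d, s4) must be 0, so both d = 1 and s4 = 1.
s4 = AND(s3, a) must be 1, so both s3 = 1 and a = 1.
s3 = OR(s2, a) must be 1, so at least one of s2, a is 1.
Every assignment with s5 = 0 has d = 1; there are 4 such assignment(s).
  a=1, b=0, c=0, d=1
  a=1, b=0, c=1, d=1
  a=1, b=1, c=0, d=1
  a=1, b=1, c=1, d=1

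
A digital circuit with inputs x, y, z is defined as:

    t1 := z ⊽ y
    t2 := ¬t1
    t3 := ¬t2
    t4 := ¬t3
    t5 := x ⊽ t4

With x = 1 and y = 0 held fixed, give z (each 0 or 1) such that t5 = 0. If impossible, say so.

t5 = x ⊽ t4 must be 0, so at least one of x, t4 is 1.
Check with x = 1 and y = 0 and z=0:
t1 = z ⊽ y = 0 ⊽ 0 = 1
t2 = ¬t1 = ¬1 = 0
t3 = ¬t2 = ¬0 = 1
t4 = ¬t3 = ¬1 = 0
t5 = x ⊽ t4 = 1 ⊽ 0 = 0
So t5 = 0.

z=0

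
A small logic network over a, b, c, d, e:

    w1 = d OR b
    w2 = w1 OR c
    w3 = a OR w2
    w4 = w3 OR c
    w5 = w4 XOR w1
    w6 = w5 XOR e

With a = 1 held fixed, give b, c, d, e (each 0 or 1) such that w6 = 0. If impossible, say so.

Check with a = 1 and b=0, c=0, d=0, e=1:
w1 = d OR b = 0 OR 0 = 0
w2 = w1 OR c = 0 OR 0 = 0
w3 = a OR w2 = 1 OR 0 = 1
w4 = w3 OR c = 1 OR 0 = 1
w5 = w4 XOR w1 = 1 XOR 0 = 1
w6 = w5 XOR e = 1 XOR 1 = 0
So w6 = 0.

b=0 c=0 d=0 e=1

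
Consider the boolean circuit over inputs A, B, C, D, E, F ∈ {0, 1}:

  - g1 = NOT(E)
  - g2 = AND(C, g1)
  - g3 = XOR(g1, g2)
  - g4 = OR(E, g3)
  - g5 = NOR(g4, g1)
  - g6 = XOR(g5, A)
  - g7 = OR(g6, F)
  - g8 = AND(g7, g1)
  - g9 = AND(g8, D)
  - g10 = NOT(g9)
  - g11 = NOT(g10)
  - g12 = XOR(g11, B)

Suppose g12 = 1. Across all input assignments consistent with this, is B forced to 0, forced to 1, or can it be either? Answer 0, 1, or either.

either

Both values of B occur among assignments with g12 = 1:
  B=0: A=0, B=0, C=0, D=1, E=0, F=1
  B=1: A=0, B=1, C=0, D=0, E=0, F=0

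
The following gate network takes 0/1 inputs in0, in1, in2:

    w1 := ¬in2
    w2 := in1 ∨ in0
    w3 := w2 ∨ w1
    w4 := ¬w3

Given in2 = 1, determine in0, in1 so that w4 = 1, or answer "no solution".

in0=0, in1=0

w4 = ¬w3 must be 1, so w3 = 0.
w3 = w2 ∨ w1 must be 0, so both w2 = 0 and w1 = 0.
Check with in2 = 1 and in0=0, in1=0:
w1 = ¬in2 = ¬1 = 0
w2 = in1 ∨ in0 = 0 ∨ 0 = 0
w3 = w2 ∨ w1 = 0 ∨ 0 = 0
w4 = ¬w3 = ¬0 = 1
So w4 = 1.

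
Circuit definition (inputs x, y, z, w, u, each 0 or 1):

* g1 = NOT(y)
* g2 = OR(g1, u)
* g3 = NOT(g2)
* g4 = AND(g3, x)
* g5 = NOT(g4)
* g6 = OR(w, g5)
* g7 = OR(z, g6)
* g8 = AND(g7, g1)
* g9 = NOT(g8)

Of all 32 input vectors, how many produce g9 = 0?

g9 = NOT(g8) must be 0, so g8 = 1.
g8 = AND(g7, g1) must be 1, so both g7 = 1 and g1 = 1.
Enumerating the 32 input combinations, 16 give g9 = 0 and 16 give g9 = 1.

16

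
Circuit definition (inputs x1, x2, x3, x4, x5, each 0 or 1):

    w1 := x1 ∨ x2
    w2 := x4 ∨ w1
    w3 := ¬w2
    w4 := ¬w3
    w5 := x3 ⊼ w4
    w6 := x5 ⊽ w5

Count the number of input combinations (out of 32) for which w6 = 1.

7

w6 = x5 ⊽ w5 must be 1, so both x5 = 0 and w5 = 0.
w5 = x3 ⊼ w4 must be 0, so both x3 = 1 and w4 = 1.
w4 = ¬w3 must be 1, so w3 = 0.
Enumerating the 32 input combinations, 7 give w6 = 1 and 25 give w6 = 0.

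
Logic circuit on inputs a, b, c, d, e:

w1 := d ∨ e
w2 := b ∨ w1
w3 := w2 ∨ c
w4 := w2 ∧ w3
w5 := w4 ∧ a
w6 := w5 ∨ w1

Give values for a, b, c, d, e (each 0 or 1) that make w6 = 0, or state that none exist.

Check with a=1, b=0, c=0, d=0, e=0:
w1 = d ∨ e = 0 ∨ 0 = 0
w2 = b ∨ w1 = 0 ∨ 0 = 0
w3 = w2 ∨ c = 0 ∨ 0 = 0
w4 = w2 ∧ w3 = 0 ∧ 0 = 0
w5 = w4 ∧ a = 0 ∧ 1 = 0
w6 = w5 ∨ w1 = 0 ∨ 0 = 0
So w6 = 0 as required.

a=1, b=0, c=0, d=0, e=0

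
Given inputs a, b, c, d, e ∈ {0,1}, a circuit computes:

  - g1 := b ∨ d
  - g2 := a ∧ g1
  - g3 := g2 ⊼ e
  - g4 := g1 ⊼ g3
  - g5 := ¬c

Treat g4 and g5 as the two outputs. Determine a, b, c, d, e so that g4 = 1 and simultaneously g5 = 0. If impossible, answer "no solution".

Check with a=1 b=0 c=1 d=0 e=1:
g1 = b ∨ d = 0 ∨ 0 = 0
g2 = a ∧ g1 = 1 ∧ 0 = 0
g3 = g2 ⊼ e = 0 ⊼ 1 = 1
g4 = g1 ⊼ g3 = 0 ⊼ 1 = 1
g5 = ¬c = ¬1 = 0
So g4 = 1 and g5 = 0.

a=1 b=0 c=1 d=0 e=1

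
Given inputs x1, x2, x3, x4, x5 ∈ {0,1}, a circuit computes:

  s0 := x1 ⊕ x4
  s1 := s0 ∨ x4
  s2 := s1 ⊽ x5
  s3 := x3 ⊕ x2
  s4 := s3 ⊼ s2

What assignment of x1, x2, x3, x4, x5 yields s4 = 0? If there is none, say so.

s4 = s3 ⊼ s2 must be 0, so both s3 = 1 and s2 = 1.
Check with x1=0, x2=0, x3=1, x4=0, x5=0:
s0 = x1 ⊕ x4 = 0 ⊕ 0 = 0
s1 = s0 ∨ x4 = 0 ∨ 0 = 0
s2 = s1 ⊽ x5 = 0 ⊽ 0 = 1
s3 = x3 ⊕ x2 = 1 ⊕ 0 = 1
s4 = s3 ⊼ s2 = 1 ⊼ 1 = 0
So s4 = 0 as required.

x1=0, x2=0, x3=1, x4=0, x5=0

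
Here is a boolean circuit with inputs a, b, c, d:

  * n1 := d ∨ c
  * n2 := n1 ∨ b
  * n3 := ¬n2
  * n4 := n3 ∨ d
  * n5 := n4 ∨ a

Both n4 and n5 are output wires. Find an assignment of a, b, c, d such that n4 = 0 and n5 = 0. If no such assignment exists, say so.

a=0 b=0 c=1 d=0

Check with a=0 b=0 c=1 d=0:
n1 = d ∨ c = 0 ∨ 1 = 1
n2 = n1 ∨ b = 1 ∨ 0 = 1
n3 = ¬n2 = ¬1 = 0
n4 = n3 ∨ d = 0 ∨ 0 = 0
n5 = n4 ∨ a = 0 ∨ 0 = 0
So n4 = 0 and n5 = 0.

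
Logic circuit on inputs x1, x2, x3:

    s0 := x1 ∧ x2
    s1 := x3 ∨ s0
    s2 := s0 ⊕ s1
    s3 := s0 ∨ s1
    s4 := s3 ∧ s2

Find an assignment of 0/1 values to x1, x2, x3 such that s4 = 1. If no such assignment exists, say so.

s4 = s3 ∧ s2 must be 1, so both s3 = 1 and s2 = 1.
Check with x1=0, x2=0, x3=1:
s0 = x1 ∧ x2 = 0 ∧ 0 = 0
s1 = x3 ∨ s0 = 1 ∨ 0 = 1
s2 = s0 ⊕ s1 = 0 ⊕ 1 = 1
s3 = s0 ∨ s1 = 0 ∨ 1 = 1
s4 = s3 ∧ s2 = 1 ∧ 1 = 1
So s4 = 1 as required.

x1=0, x2=0, x3=1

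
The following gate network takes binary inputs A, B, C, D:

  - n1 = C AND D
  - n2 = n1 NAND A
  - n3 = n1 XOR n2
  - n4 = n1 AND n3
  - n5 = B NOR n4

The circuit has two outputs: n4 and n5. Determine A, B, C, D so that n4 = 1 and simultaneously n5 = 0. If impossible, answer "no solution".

A=1 B=0 C=1 D=1

Check with A=1 B=0 C=1 D=1:
n1 = C AND D = 1 AND 1 = 1
n2 = n1 NAND A = 1 NAND 1 = 0
n3 = n1 XOR n2 = 1 XOR 0 = 1
n4 = n1 AND n3 = 1 AND 1 = 1
n5 = B NOR n4 = 0 NOR 1 = 0
So n4 = 1 and n5 = 0.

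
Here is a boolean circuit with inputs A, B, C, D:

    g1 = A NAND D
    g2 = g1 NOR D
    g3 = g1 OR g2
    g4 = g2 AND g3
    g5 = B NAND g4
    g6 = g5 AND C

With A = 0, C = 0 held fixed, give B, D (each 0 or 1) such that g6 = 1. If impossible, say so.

With A = 0, C = 0 fixed, none of the 4 settings of B, D give g6 = 1.
For example, with B=0, D=1:
g1 = A NAND D = 0 NAND 1 = 1
g2 = g1 NOR D = 1 NOR 1 = 0
g3 = g1 OR g2 = 1 OR 0 = 1
g4 = g2 AND g3 = 0 AND 1 = 0
g5 = B NAND g4 = 0 NAND 0 = 1
g6 = g5 AND C = 1 AND 0 = 0
giving g6 = 0 ≠ 1.

no solution exists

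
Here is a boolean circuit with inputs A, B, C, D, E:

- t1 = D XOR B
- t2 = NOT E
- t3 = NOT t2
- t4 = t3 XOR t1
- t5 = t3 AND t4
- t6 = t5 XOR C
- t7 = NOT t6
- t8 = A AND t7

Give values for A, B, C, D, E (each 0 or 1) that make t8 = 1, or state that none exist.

t8 = A AND t7 must be 1, so both A = 1 and t7 = 1.
Check with A=1 B=0 C=0 D=1 E=0:
t1 = D XOR B = 1 XOR 0 = 1
t2 = NOT E = NOT 0 = 1
t3 = NOT t2 = NOT 1 = 0
t4 = t3 XOR t1 = 0 XOR 1 = 1
t5 = t3 AND t4 = 0 AND 1 = 0
t6 = t5 XOR C = 0 XOR 0 = 0
t7 = NOT t6 = NOT 0 = 1
t8 = A AND t7 = 1 AND 1 = 1
So t8 = 1 as required.

A=1 B=0 C=0 D=1 E=0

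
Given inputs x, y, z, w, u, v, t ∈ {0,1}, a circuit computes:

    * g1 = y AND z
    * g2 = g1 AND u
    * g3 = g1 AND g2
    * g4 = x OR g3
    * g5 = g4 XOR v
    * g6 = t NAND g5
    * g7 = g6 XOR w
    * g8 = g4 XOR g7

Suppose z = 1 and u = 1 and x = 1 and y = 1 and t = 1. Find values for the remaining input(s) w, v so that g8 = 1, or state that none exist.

w=1, v=1

Check with z = 1 and u = 1 and x = 1 and y = 1 and t = 1 and w=1, v=1:
g1 = y AND z = 1 AND 1 = 1
g2 = g1 AND u = 1 AND 1 = 1
g3 = g1 AND g2 = 1 AND 1 = 1
g4 = x OR g3 = 1 OR 1 = 1
g5 = g4 XOR v = 1 XOR 1 = 0
g6 = t NAND g5 = 1 NAND 0 = 1
g7 = g6 XOR w = 1 XOR 1 = 0
g8 = g4 XOR g7 = 1 XOR 0 = 1
So g8 = 1.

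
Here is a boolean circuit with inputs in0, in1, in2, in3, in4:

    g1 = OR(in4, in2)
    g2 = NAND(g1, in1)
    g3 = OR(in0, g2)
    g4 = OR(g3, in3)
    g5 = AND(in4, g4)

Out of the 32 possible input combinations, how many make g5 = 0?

18

g5 = AND(in4, g4) must be 0, so at least one of in4, g4 is 0.
Enumerating the 32 input combinations, 18 give g5 = 0 and 14 give g5 = 1.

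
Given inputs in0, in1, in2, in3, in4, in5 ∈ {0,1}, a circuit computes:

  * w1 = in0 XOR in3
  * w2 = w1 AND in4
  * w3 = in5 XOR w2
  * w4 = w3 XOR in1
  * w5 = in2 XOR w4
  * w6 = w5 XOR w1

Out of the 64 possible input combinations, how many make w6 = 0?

w6 = w5 XOR w1 must be 0, so w5 and w1 are equal.
Enumerating the 64 input combinations, 32 give w6 = 0 and 32 give w6 = 1.

32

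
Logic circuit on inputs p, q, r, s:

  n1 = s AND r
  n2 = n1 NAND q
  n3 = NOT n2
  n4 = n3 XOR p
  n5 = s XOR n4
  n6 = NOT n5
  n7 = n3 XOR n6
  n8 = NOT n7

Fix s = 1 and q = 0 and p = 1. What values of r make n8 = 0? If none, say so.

r=0

n8 = NOT n7 must be 0, so n7 = 1.
n7 = n3 XOR n6 must be 1, so n3 and n6 differ.
Check with s = 1 and q = 0 and p = 1 and r=0:
n1 = s AND r = 1 AND 0 = 0
n2 = n1 NAND q = 0 NAND 0 = 1
n3 = NOT n2 = NOT 1 = 0
n4 = n3 XOR p = 0 XOR 1 = 1
n5 = s XOR n4 = 1 XOR 1 = 0
n6 = NOT n5 = NOT 0 = 1
n7 = n3 XOR n6 = 0 XOR 1 = 1
n8 = NOT n7 = NOT 1 = 0
So n8 = 0.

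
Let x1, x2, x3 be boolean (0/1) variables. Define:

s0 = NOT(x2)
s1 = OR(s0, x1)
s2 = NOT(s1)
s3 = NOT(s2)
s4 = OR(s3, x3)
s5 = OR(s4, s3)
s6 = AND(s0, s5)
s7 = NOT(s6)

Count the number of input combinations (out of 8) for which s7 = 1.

s7 = NOT(s6) must be 1, so s6 = 0.
Satisfying assignments:
  x1=0, x2=1, x3=0
  x1=0, x2=1, x3=1
  x1=1, x2=1, x3=0
  x1=1, x2=1, x3=1

4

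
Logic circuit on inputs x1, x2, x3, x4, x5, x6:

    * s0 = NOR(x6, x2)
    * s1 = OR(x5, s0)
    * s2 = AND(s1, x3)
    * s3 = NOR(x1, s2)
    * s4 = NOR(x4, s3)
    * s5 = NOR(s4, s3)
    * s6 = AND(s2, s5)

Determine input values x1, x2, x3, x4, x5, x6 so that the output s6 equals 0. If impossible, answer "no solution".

Check with x1=1, x2=0, x3=1, x4=0, x5=0, x6=0:
s0 = NOR(x6, x2) = NOR(0, 0) = 1
s1 = OR(x5, s0) = OR(0, 1) = 1
s2 = AND(s1, x3) = AND(1, 1) = 1
s3 = NOR(x1, s2) = NOR(1, 1) = 0
s4 = NOR(x4, s3) = NOR(0, 0) = 1
s5 = NOR(s4, s3) = NOR(1, 0) = 0
s6 = AND(s2, s5) = AND(1, 0) = 0
So s6 = 0 as required.

x1=1, x2=0, x3=1, x4=0, x5=0, x6=0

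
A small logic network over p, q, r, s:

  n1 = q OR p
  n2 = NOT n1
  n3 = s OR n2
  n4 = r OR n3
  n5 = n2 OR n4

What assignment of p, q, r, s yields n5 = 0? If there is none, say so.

p=0 q=1 r=0 s=0

n5 = n2 OR n4 must be 0, so both n2 = 0 and n4 = 0.
n2 = NOT n1 must be 0, so n1 = 1.
n4 = r OR n3 must be 0, so both r = 0 and n3 = 0.
Check with p=0 q=1 r=0 s=0:
n1 = q OR p = 1 OR 0 = 1
n2 = NOT n1 = NOT 1 = 0
n3 = s OR n2 = 0 OR 0 = 0
n4 = r OR n3 = 0 OR 0 = 0
n5 = n2 OR n4 = 0 OR 0 = 0
So n5 = 0 as required.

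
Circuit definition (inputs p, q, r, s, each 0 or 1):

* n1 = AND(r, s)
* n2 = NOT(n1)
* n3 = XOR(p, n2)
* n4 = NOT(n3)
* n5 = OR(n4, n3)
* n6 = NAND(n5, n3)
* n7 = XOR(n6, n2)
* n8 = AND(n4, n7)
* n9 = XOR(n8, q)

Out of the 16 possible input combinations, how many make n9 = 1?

n9 = XOR(n8, q) must be 1, so n8 and q differ.
Enumerating the 16 input combinations, 8 give n9 = 1 and 8 give n9 = 0.

8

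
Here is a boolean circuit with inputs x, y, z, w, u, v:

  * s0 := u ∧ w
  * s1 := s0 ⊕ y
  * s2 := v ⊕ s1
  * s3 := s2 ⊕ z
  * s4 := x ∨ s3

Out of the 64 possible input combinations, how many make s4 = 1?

48

s4 = x ∨ s3 must be 1, so at least one of x, s3 is 1.
Enumerating the 64 input combinations, 48 give s4 = 1 and 16 give s4 = 0.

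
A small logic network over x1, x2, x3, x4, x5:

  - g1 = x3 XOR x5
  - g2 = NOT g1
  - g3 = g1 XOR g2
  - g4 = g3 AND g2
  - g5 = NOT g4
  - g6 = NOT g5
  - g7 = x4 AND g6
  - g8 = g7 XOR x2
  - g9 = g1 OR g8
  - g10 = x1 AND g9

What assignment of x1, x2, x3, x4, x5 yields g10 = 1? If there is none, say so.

x1=1 x2=0 x3=0 x4=1 x5=0

g10 = x1 AND g9 must be 1, so both x1 = 1 and g9 = 1.
g9 = g1 OR g8 must be 1, so at least one of g1, g8 is 1.
Check with x1=1 x2=0 x3=0 x4=1 x5=0:
g1 = x3 XOR x5 = 0 XOR 0 = 0
g2 = NOT g1 = NOT 0 = 1
g3 = g1 XOR g2 = 0 XOR 1 = 1
g4 = g3 AND g2 = 1 AND 1 = 1
g5 = NOT g4 = NOT 1 = 0
g6 = NOT g5 = NOT 0 = 1
g7 = x4 AND g6 = 1 AND 1 = 1
g8 = g7 XOR x2 = 1 XOR 0 = 1
g9 = g1 OR g8 = 0 OR 1 = 1
g10 = x1 AND g9 = 1 AND 1 = 1
So g10 = 1 as required.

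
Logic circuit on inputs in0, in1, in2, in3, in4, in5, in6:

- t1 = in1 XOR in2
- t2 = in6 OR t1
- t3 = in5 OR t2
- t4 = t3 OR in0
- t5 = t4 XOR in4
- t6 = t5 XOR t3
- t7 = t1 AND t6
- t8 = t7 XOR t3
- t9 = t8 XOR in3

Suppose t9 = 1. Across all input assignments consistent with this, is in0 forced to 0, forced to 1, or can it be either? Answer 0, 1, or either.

Both values of in0 occur among assignments with t9 = 1:
  in0=0: in0=0, in1=0, in2=0, in3=0, in4=0, in5=0, in6=1
  in0=1: in0=1, in1=0, in2=0, in3=0, in4=0, in5=0, in6=1

either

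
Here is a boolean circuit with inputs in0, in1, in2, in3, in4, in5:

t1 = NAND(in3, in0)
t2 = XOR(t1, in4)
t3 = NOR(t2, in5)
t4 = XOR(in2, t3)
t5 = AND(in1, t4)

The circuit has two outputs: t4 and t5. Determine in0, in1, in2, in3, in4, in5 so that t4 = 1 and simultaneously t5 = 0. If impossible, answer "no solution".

in0=0 in1=0 in2=1 in3=1 in4=0 in5=1

Check with in0=0 in1=0 in2=1 in3=1 in4=0 in5=1:
t1 = NAND(in3, in0) = NAND(1, 0) = 1
t2 = XOR(t1, in4) = XOR(1, 0) = 1
t3 = NOR(t2, in5) = NOR(1, 1) = 0
t4 = XOR(in2, t3) = XOR(1, 0) = 1
t5 = AND(in1, t4) = AND(0, 1) = 0
So t4 = 1 and t5 = 0.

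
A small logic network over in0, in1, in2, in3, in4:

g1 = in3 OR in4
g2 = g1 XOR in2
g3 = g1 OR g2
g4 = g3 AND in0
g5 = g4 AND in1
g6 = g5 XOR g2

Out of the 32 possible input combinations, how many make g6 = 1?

g6 = g5 XOR g2 must be 1, so g5 and g2 differ.
Enumerating the 32 input combinations, 15 give g6 = 1 and 17 give g6 = 0.

15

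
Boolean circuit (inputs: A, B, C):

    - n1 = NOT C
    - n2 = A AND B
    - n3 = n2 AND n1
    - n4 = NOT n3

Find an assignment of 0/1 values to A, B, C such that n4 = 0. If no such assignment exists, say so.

n4 = NOT n3 must be 0, so n3 = 1.
n3 = n2 AND n1 must be 1, so both n2 = 1 and n1 = 1.
n2 = A AND B must be 1, so both A = 1 and B = 1.
Check with A=1 B=1 C=0:
n1 = NOT C = NOT 0 = 1
n2 = A AND B = 1 AND 1 = 1
n3 = n2 AND n1 = 1 AND 1 = 1
n4 = NOT n3 = NOT 1 = 0
So n4 = 0 as required.

A=1 B=1 C=0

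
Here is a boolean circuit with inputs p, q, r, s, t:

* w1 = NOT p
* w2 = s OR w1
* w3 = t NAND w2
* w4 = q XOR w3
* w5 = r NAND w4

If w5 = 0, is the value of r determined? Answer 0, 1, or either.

w5 = r NAND w4 must be 0, so both r = 1 and w4 = 1.
w4 = q XOR w3 must be 1, so q and w3 differ.
Every assignment with w5 = 0 has r = 1; there are 8 such assignment(s).

1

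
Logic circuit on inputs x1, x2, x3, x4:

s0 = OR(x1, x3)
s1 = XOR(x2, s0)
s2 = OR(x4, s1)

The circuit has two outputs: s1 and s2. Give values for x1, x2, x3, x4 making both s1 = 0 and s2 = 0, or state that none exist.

x1=0 x2=0 x3=0 x4=0

Check with x1=0 x2=0 x3=0 x4=0:
s0 = OR(x1, x3) = OR(0, 0) = 0
s1 = XOR(x2, s0) = XOR(0, 0) = 0
s2 = OR(x4, s1) = OR(0, 0) = 0
So s1 = 0 and s2 = 0.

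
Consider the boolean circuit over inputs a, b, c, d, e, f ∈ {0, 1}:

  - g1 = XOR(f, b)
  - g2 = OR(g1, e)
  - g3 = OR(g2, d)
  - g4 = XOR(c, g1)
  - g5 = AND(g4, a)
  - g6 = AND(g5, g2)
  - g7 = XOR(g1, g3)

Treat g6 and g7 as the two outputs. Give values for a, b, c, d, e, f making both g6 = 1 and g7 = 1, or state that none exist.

Check with a=1, b=0, c=1, d=0, e=1, f=0:
g1 = XOR(f, b) = XOR(0, 0) = 0
g2 = OR(g1, e) = OR(0, 1) = 1
g3 = OR(g2, d) = OR(1, 0) = 1
g4 = XOR(c, g1) = XOR(1, 0) = 1
g5 = AND(g4, a) = AND(1, 1) = 1
g6 = AND(g5, g2) = AND(1, 1) = 1
g7 = XOR(g1, g3) = XOR(0, 1) = 1
So g6 = 1 and g7 = 1.

a=1, b=0, c=1, d=0, e=1, f=0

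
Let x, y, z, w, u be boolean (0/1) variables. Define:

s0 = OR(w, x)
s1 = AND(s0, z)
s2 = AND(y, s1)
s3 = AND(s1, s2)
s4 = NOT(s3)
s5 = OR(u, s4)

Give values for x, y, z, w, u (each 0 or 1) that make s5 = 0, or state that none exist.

x=1 y=1 z=1 w=1 u=0

Check with x=1 y=1 z=1 w=1 u=0:
s0 = OR(w, x) = OR(1, 1) = 1
s1 = AND(s0, z) = AND(1, 1) = 1
s2 = AND(y, s1) = AND(1, 1) = 1
s3 = AND(s1, s2) = AND(1, 1) = 1
s4 = NOT(s3) = NOT 1 = 0
s5 = OR(u, s4) = OR(0, 0) = 0
So s5 = 0 as required.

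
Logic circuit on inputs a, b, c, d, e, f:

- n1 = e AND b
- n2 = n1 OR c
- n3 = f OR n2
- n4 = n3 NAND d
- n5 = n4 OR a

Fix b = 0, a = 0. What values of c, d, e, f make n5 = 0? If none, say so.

c=1 d=1 e=1 f=0

Check with b = 0, a = 0 and c=1, d=1, e=1, f=0:
n1 = e AND b = 1 AND 0 = 0
n2 = n1 OR c = 0 OR 1 = 1
n3 = f OR n2 = 0 OR 1 = 1
n4 = n3 NAND d = 1 NAND 1 = 0
n5 = n4 OR a = 0 OR 0 = 0
So n5 = 0.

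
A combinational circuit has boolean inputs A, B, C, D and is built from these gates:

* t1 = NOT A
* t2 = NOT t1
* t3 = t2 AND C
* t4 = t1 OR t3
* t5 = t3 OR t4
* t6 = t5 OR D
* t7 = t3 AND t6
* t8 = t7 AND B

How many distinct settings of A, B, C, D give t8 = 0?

t8 = t7 AND B must be 0, so at least one of t7, B is 0.
Enumerating the 16 input combinations, 14 give t8 = 0 and 2 give t8 = 1.

14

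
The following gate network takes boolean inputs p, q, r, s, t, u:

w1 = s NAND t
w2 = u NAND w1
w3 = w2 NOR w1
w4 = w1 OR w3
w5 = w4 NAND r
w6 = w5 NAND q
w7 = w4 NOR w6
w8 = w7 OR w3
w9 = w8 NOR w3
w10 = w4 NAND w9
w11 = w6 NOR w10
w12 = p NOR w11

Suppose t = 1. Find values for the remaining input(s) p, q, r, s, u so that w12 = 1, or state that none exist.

p=0, q=0, r=1, s=1, u=0

w12 = p NOR w11 must be 1, so both p = 0 and w11 = 0.
Check with t = 1 and p=0, q=0, r=1, s=1, u=0:
w1 = s NAND t = 1 NAND 1 = 0
w2 = u NAND w1 = 0 NAND 0 = 1
w3 = w2 NOR w1 = 1 NOR 0 = 0
w4 = w1 OR w3 = 0 OR 0 = 0
w5 = w4 NAND r = 0 NAND 1 = 1
w6 = w5 NAND q = 1 NAND 0 = 1
w7 = w4 NOR w6 = 0 NOR 1 = 0
w8 = w7 OR w3 = 0 OR 0 = 0
w9 = w8 NOR w3 = 0 NOR 0 = 1
w10 = w4 NAND w9 = 0 NAND 1 = 1
w11 = w6 NOR w10 = 1 NOR 1 = 0
w12 = p NOR w11 = 0 NOR 0 = 1
So w12 = 1.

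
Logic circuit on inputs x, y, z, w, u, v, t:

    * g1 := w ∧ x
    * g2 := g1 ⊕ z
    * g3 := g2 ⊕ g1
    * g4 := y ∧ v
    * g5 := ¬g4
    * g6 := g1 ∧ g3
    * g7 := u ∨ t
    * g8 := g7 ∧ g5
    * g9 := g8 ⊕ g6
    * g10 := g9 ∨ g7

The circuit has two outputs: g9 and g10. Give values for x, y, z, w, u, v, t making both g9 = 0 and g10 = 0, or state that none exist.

Check with x=0, y=0, z=1, w=0, u=0, v=0, t=0:
g1 = w ∧ x = 0 ∧ 0 = 0
g2 = g1 ⊕ z = 0 ⊕ 1 = 1
g3 = g2 ⊕ g1 = 1 ⊕ 0 = 1
g4 = y ∧ v = 0 ∧ 0 = 0
g5 = ¬g4 = ¬0 = 1
g6 = g1 ∧ g3 = 0 ∧ 1 = 0
g7 = u ∨ t = 0 ∨ 0 = 0
g8 = g7 ∧ g5 = 0 ∧ 1 = 0
g9 = g8 ⊕ g6 = 0 ⊕ 0 = 0
g10 = g9 ∨ g7 = 0 ∨ 0 = 0
So g9 = 0 and g10 = 0.

x=0, y=0, z=1, w=0, u=0, v=0, t=0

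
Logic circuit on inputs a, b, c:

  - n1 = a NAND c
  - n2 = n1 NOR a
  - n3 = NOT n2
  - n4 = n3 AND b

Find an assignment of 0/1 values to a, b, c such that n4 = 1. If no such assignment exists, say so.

a=1, b=1, c=0

Check with a=1, b=1, c=0:
n1 = a NAND c = 1 NAND 0 = 1
n2 = n1 NOR a = 1 NOR 1 = 0
n3 = NOT n2 = NOT 0 = 1
n4 = n3 AND b = 1 AND 1 = 1
So n4 = 1 as required.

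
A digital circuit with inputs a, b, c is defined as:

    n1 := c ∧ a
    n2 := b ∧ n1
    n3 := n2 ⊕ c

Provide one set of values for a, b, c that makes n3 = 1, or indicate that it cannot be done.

n3 = n2 ⊕ c must be 1, so n2 and c differ.
Check with a=0, b=0, c=1:
n1 = c ∧ a = 1 ∧ 0 = 0
n2 = b ∧ n1 = 0 ∧ 0 = 0
n3 = n2 ⊕ c = 0 ⊕ 1 = 1
So n3 = 1 as required.

a=0, b=0, c=1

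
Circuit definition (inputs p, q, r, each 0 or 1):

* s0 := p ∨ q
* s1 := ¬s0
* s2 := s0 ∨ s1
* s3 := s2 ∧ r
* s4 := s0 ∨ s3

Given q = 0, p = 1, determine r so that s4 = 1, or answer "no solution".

r=1

s4 = s0 ∨ s3 must be 1, so at least one of s0, s3 is 1.
Check with q = 0, p = 1 and r=1:
s0 = p ∨ q = 1 ∨ 0 = 1
s1 = ¬s0 = ¬1 = 0
s2 = s0 ∨ s1 = 1 ∨ 0 = 1
s3 = s2 ∧ r = 1 ∧ 1 = 1
s4 = s0 ∨ s3 = 1 ∨ 1 = 1
So s4 = 1.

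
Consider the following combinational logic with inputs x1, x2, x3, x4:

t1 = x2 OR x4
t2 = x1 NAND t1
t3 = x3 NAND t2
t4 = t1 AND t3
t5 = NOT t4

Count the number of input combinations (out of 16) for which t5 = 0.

9

t5 = NOT t4 must be 0, so t4 = 1.
Enumerating the 16 input combinations, 9 give t5 = 0 and 7 give t5 = 1.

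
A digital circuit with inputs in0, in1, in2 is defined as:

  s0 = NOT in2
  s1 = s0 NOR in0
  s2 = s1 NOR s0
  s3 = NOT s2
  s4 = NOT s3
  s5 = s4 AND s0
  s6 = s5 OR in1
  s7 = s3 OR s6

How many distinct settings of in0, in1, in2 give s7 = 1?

7

s7 = s3 OR s6 must be 1, so at least one of s3, s6 is 1.
Enumerating the 8 input combinations, 7 give s7 = 1 and 1 give s7 = 0.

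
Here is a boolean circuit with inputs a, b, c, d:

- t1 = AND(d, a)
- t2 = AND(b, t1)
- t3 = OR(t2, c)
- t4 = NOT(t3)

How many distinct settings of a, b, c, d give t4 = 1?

t4 = NOT(t3) must be 1, so t3 = 0.
Enumerating the 16 input combinations, 7 give t4 = 1 and 9 give t4 = 0.

7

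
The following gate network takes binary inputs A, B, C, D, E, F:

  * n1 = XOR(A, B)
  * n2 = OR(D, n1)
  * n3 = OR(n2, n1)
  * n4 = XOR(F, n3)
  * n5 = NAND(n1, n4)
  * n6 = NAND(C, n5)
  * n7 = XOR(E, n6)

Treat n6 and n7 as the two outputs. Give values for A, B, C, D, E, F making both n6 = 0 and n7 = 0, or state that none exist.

A=1, B=1, C=1, D=0, E=0, F=0

Check with A=1, B=1, C=1, D=0, E=0, F=0:
n1 = XOR(A, B) = XOR(1, 1) = 0
n2 = OR(D, n1) = OR(0, 0) = 0
n3 = OR(n2, n1) = OR(0, 0) = 0
n4 = XOR(F, n3) = XOR(0, 0) = 0
n5 = NAND(n1, n4) = NAND(0, 0) = 1
n6 = NAND(C, n5) = NAND(1, 1) = 0
n7 = XOR(E, n6) = XOR(0, 0) = 0
So n6 = 0 and n7 = 0.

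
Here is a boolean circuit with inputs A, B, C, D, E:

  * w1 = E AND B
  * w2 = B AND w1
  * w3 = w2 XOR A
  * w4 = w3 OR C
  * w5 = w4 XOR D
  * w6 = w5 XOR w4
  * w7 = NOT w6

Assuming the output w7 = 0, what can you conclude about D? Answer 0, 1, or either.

1

w7 = NOT w6 must be 0, so w6 = 1.
w6 = w5 XOR w4 must be 1, so w5 and w4 differ.
Every assignment with w7 = 0 has D = 1; there are 16 such assignment(s).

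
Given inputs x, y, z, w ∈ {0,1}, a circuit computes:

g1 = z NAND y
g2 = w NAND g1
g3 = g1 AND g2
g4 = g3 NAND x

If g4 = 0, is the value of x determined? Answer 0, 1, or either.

g4 = g3 NAND x must be 0, so both g3 = 1 and x = 1.
g3 = g1 AND g2 must be 1, so both g1 = 1 and g2 = 1.
g1 = z NAND y must be 1, so at least one of z, y is 0.
Every assignment with g4 = 0 has x = 1; there are 3 such assignment(s).
  x=1, y=0, z=0, w=0
  x=1, y=0, z=1, w=0
  x=1, y=1, z=0, w=0

1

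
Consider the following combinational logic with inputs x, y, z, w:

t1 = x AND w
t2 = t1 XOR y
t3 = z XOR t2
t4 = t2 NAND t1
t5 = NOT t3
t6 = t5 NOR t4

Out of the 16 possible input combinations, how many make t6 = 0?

15

t6 = t5 NOR t4 must be 0, so at least one of t5, t4 is 1.
Enumerating the 16 input combinations, 15 give t6 = 0 and 1 give t6 = 1.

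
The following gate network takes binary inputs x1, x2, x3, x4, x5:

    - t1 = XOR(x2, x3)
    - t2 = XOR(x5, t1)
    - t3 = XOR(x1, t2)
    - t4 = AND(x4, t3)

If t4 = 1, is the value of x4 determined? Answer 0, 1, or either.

t4 = AND(x4, t3) must be 1, so both x4 = 1 and t3 = 1.
t3 = XOR(x1, t2) must be 1, so x1 and t2 differ.
Every assignment with t4 = 1 has x4 = 1; there are 8 such assignment(s).

1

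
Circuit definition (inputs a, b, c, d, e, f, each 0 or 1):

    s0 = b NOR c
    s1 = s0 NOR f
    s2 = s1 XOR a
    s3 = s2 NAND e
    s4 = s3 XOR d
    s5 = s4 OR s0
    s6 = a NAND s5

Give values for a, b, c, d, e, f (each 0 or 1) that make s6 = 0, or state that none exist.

a=1, b=1, c=0, d=0, e=1, f=0

s6 = a NAND s5 must be 0, so both a = 1 and s5 = 1.
s5 = s4 OR s0 must be 1, so at least one of s4, s0 is 1.
Check with a=1, b=1, c=0, d=0, e=1, f=0:
s0 = b NOR c = 1 NOR 0 = 0
s1 = s0 NOR f = 0 NOR 0 = 1
s2 = s1 XOR a = 1 XOR 1 = 0
s3 = s2 NAND e = 0 NAND 1 = 1
s4 = s3 XOR d = 1 XOR 0 = 1
s5 = s4 OR s0 = 1 OR 0 = 1
s6 = a NAND s5 = 1 NAND 1 = 0
So s6 = 0 as required.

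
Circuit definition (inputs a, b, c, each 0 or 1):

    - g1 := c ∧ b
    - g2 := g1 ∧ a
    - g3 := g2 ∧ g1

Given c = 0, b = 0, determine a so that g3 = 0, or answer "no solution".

Check with c = 0, b = 0 and a=0:
g1 = c ∧ b = 0 ∧ 0 = 0
g2 = g1 ∧ a = 0 ∧ 0 = 0
g3 = g2 ∧ g1 = 0 ∧ 0 = 0
So g3 = 0.

a=0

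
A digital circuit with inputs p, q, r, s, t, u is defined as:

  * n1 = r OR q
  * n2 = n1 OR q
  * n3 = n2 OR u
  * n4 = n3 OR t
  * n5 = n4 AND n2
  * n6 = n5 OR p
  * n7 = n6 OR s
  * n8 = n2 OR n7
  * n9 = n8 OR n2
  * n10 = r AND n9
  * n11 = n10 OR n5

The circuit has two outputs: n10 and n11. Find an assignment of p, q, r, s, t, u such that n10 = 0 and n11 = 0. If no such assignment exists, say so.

Check with p=0, q=0, r=0, s=1, t=1, u=0:
n1 = r OR q = 0 OR 0 = 0
n2 = n1 OR q = 0 OR 0 = 0
n3 = n2 OR u = 0 OR 0 = 0
n4 = n3 OR t = 0 OR 1 = 1
n5 = n4 AND n2 = 1 AND 0 = 0
n6 = n5 OR p = 0 OR 0 = 0
n7 = n6 OR s = 0 OR 1 = 1
n8 = n2 OR n7 = 0 OR 1 = 1
n9 = n8 OR n2 = 1 OR 0 = 1
n10 = r AND n9 = 0 AND 1 = 0
n11 = n10 OR n5 = 0 OR 0 = 0
So n10 = 0 and n11 = 0.

p=0, q=0, r=0, s=1, t=1, u=0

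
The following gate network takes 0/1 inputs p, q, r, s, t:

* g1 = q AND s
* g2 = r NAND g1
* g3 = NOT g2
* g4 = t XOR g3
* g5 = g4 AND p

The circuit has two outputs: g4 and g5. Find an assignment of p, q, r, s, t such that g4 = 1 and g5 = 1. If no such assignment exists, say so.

p=1 q=0 r=0 s=0 t=1

Check with p=1 q=0 r=0 s=0 t=1:
g1 = q AND s = 0 AND 0 = 0
g2 = r NAND g1 = 0 NAND 0 = 1
g3 = NOT g2 = NOT 1 = 0
g4 = t XOR g3 = 1 XOR 0 = 1
g5 = g4 AND p = 1 AND 1 = 1
So g4 = 1 and g5 = 1.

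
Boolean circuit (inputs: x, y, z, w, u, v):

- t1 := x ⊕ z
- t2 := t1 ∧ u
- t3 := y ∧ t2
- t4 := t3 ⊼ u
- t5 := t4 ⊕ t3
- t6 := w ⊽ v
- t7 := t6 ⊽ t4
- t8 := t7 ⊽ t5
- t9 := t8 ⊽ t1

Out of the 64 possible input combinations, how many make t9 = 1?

32

t9 = t8 ⊽ t1 must be 1, so both t8 = 0 and t1 = 0.
t8 = t7 ⊽ t5 must be 0, so at least one of t7, t5 is 1.
t1 = x ⊕ z must be 0, so x and z are equal.
Enumerating the 64 input combinations, 32 give t9 = 1 and 32 give t9 = 0.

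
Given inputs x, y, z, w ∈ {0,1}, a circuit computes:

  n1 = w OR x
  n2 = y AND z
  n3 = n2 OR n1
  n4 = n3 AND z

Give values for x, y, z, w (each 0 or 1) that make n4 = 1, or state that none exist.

x=0 y=0 z=1 w=1

Check with x=0 y=0 z=1 w=1:
n1 = w OR x = 1 OR 0 = 1
n2 = y AND z = 0 AND 1 = 0
n3 = n2 OR n1 = 0 OR 1 = 1
n4 = n3 AND z = 1 AND 1 = 1
So n4 = 1 as required.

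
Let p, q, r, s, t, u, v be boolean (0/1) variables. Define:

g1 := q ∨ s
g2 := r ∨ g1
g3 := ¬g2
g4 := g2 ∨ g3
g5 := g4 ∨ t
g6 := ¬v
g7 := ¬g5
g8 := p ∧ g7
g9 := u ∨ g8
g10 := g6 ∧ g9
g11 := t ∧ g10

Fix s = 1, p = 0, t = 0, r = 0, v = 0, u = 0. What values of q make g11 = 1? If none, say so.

With s = 1, p = 0, t = 0, r = 0, v = 0, u = 0 fixed, none of the 2 settings of q give g11 = 1.
For example, with q=1:
g1 = q ∨ s = 1 ∨ 1 = 1
g2 = r ∨ g1 = 0 ∨ 1 = 1
g3 = ¬g2 = ¬1 = 0
g4 = g2 ∨ g3 = 1 ∨ 0 = 1
g5 = g4 ∨ t = 1 ∨ 0 = 1
g6 = ¬v = ¬0 = 1
g7 = ¬g5 = ¬1 = 0
g8 = p ∧ g7 = 0 ∧ 0 = 0
g9 = u ∨ g8 = 0 ∨ 0 = 0
g10 = g6 ∧ g9 = 1 ∧ 0 = 0
g11 = t ∧ g10 = 0 ∧ 0 = 0
giving g11 = 0 ≠ 1.

no solution exists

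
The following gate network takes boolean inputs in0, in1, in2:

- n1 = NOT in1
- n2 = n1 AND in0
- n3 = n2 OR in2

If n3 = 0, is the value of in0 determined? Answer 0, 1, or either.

either

Both values of in0 occur among assignments with n3 = 0:
  in0=0: in0=0, in1=0, in2=0
  in0=1: in0=1, in1=1, in2=0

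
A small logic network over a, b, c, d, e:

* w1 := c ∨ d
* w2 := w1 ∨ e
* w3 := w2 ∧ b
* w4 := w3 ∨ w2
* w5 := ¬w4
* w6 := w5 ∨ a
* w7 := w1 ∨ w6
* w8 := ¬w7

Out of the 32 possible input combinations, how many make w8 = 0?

30

w8 = ¬w7 must be 0, so w7 = 1.
Enumerating the 32 input combinations, 30 give w8 = 0 and 2 give w8 = 1.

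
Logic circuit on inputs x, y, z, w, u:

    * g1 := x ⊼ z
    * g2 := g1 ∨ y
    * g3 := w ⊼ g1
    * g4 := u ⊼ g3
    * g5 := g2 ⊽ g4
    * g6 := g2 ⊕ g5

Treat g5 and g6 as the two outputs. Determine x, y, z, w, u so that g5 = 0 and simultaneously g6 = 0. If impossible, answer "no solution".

Check with x=1, y=0, z=1, w=1, u=0:
g1 = x ⊼ z = 1 ⊼ 1 = 0
g2 = g1 ∨ y = 0 ∨ 0 = 0
g3 = w ⊼ g1 = 1 ⊼ 0 = 1
g4 = u ⊼ g3 = 0 ⊼ 1 = 1
g5 = g2 ⊽ g4 = 0 ⊽ 1 = 0
g6 = g2 ⊕ g5 = 0 ⊕ 0 = 0
So g5 = 0 and g6 = 0.

x=1, y=0, z=1, w=1, u=0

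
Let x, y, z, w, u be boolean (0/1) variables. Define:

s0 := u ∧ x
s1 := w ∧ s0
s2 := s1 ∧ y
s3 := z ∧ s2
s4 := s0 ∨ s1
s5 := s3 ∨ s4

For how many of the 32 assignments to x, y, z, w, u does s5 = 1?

s5 = s3 ∨ s4 must be 1, so at least one of s3, s4 is 1.
Enumerating the 32 input combinations, 8 give s5 = 1 and 24 give s5 = 0.

8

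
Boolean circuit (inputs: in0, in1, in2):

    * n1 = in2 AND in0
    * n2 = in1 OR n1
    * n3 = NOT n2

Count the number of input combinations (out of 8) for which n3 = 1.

n3 = NOT n2 must be 1, so n2 = 0.
n2 = in1 OR n1 must be 0, so both in1 = 0 and n1 = 0.
Satisfying assignments:
  in0=0, in1=0, in2=0
  in0=0, in1=0, in2=1
  in0=1, in1=0, in2=0

3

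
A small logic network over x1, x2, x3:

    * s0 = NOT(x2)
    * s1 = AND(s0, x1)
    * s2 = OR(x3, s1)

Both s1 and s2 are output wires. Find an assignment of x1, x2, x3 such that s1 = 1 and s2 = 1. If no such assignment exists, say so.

Check with x1=1, x2=0, x3=0:
s0 = NOT(x2) = NOT 0 = 1
s1 = AND(s0, x1) = AND(1, 1) = 1
s2 = OR(x3, s1) = OR(0, 1) = 1
So s1 = 1 and s2 = 1.

x1=1, x2=0, x3=0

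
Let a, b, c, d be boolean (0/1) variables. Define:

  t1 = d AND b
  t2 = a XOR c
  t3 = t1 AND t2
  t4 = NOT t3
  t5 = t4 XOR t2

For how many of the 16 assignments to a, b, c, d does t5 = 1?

t5 = t4 XOR t2 must be 1, so t4 and t2 differ.
Enumerating the 16 input combinations, 10 give t5 = 1 and 6 give t5 = 0.

10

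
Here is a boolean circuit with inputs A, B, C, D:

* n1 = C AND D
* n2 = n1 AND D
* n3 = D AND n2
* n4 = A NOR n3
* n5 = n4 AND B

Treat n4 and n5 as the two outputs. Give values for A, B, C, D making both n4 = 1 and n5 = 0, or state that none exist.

A=0, B=0, C=1, D=0

Check with A=0, B=0, C=1, D=0:
n1 = C AND D = 1 AND 0 = 0
n2 = n1 AND D = 0 AND 0 = 0
n3 = D AND n2 = 0 AND 0 = 0
n4 = A NOR n3 = 0 NOR 0 = 1
n5 = n4 AND B = 1 AND 0 = 0
So n4 = 1 and n5 = 0.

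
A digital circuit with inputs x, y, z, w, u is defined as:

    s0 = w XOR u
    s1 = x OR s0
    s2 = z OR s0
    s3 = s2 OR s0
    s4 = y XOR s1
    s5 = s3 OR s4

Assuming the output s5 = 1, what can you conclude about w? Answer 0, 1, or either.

Both values of w occur among assignments with s5 = 1:
  w=0: x=0, y=0, z=0, w=0, u=1
  w=1: x=0, y=0, z=0, w=1, u=0

either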